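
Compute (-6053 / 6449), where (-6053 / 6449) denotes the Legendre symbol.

(-6053 / 6449)
  = (396 / 6449)    [-6053 ≡ 396 mod 6449]
  = (99 / 6449)    [6449 ≡ 1 mod 8 ⇒ (2 / 6449)^2 = +1]
  = (6449 / 99)    [QR: 6449 ≡ 1 mod 4, sign kept]
  = (14 / 99)    [6449 ≡ 14 mod 99]
  = -(7 / 99)    [99 ≡ 3 mod 8 ⇒ (2 / 99) = -1]
  = (99 / 7)    [QR: both ≡ 3 mod 4, sign flips]
  = (1 / 7)    [99 ≡ 1 mod 7]
  = 1    [(1 / 7) = 1]

1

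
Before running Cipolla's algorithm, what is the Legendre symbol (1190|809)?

-1

(1190|809)
  = (381|809)    [1190 ≡ 381 mod 809]
  = (809|381)    [QR: 381 ≡ 1 mod 4, sign kept]
  = (47|381)    [809 ≡ 47 mod 381]
  = (381|47)    [QR: 381 ≡ 1 mod 4, sign kept]
  = (5|47)    [381 ≡ 5 mod 47]
  = (47|5)    [QR: 5 ≡ 1 mod 4, sign kept]
  = (2|5)    [47 ≡ 2 mod 5]
  = -(1|5)    [5 ≡ 5 mod 8 ⇒ (2|5) = -1]
  = -1    [(1|5) = 1]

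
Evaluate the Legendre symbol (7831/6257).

-1

(7831/6257)
  = (1574/6257)    [7831 ≡ 1574 mod 6257]
  = (787/6257)    [6257 ≡ 1 mod 8 ⇒ (2/6257) = +1]
  = (6257/787)    [QR: 6257 ≡ 1 mod 4, sign kept]
  = (748/787)    [6257 ≡ 748 mod 787]
  = (187/787)    [787 ≡ 3 mod 8 ⇒ (2/787)^2 = +1]
  = -(787/187)    [QR: both ≡ 3 mod 4, sign flips]
  = -(39/187)    [787 ≡ 39 mod 187]
  = (187/39)    [QR: both ≡ 3 mod 4, sign flips]
  = (31/39)    [187 ≡ 31 mod 39]
  = -(39/31)    [QR: both ≡ 3 mod 4, sign flips]
  = -(8/31)    [39 ≡ 8 mod 31]
  = -(1/31)    [31 ≡ 7 mod 8 ⇒ (2/31)^3 = +1]
  = -1    [(1/31) = 1]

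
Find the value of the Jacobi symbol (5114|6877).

-1

Factor out 2: 5114 = 2·2557. Since 6877 ≡ 5 (mod 8), (2|6877) = -1. Now have -(2557|6877).
2557 ≡ 1 (mod 4), so quadratic reciprocity gives (2557|6877) = (6877|2557). Reduce: 6877 ≡ 1763 (mod 2557). Now have -(1763|2557).
2557 ≡ 1 (mod 4), so quadratic reciprocity gives (1763|2557) = (2557|1763). Reduce: 2557 ≡ 794 (mod 1763). Now have -(794|1763).
Factor out 2: 794 = 2·397. Since 1763 ≡ 3 (mod 8), (2|1763) = -1. Now have (397|1763).
397 ≡ 1 (mod 4), so quadratic reciprocity gives (397|1763) = (1763|397). Reduce: 1763 ≡ 175 (mod 397). Now have (175|397).
397 ≡ 1 (mod 4), so quadratic reciprocity gives (175|397) = (397|175). Reduce: 397 ≡ 47 (mod 175). Now have (47|175).
Both 47 ≡ 3 and 175 ≡ 3 (mod 4), so reciprocity gives (47|175) = -(175|47). Reduce: 175 ≡ 34 (mod 47). Now have -(34|47).
Factor out 2: 34 = 2·17. Since 47 ≡ 7 (mod 8), (2|47) = +1. Now have -(17|47).
17 ≡ 1 (mod 4), so quadratic reciprocity gives (17|47) = (47|17). Reduce: 47 ≡ 13 (mod 17). Now have -(13|17).
13 ≡ 1 (mod 4), so quadratic reciprocity gives (13|17) = (17|13). Reduce: 17 ≡ 4 (mod 13). Now have -(4|13).
Factor out 2: 4 = 2^2. Since 13 ≡ 5 (mod 8), (2|13) = -1, and (2|13)^2 = +1. Now have -(1|13).
(1|13) = 1. Collecting the sign factors: -1.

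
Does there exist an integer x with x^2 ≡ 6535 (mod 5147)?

Reduce the numerator: 6535 ≡ 1388 (mod 5147), so (6535/5147) = (1388/5147).
Factor out 2: 1388 = 2^2·347. Since 5147 ≡ 3 (mod 8), (2/5147) = -1, and (2/5147)^2 = +1. Now have (347/5147).
Both 347 ≡ 3 and 5147 ≡ 3 (mod 4), so reciprocity gives (347/5147) = -(5147/347). Reduce: 5147 ≡ 289 (mod 347). Now have -(289/347).
289 ≡ 1 (mod 4), so quadratic reciprocity gives (289/347) = (347/289). Reduce: 347 ≡ 58 (mod 289). Now have -(58/289).
Factor out 2: 58 = 2·29. Since 289 ≡ 1 (mod 8), (2/289) = +1. Now have -(29/289).
29 ≡ 1 (mod 4), so quadratic reciprocity gives (29/289) = (289/29). Reduce: 289 ≡ 28 (mod 29). Now have -(28/29).
Factor out 2: 28 = 2^2·7. Since 29 ≡ 5 (mod 8), (2/29) = -1, and (2/29)^2 = +1. Now have -(7/29).
29 ≡ 1 (mod 4), so quadratic reciprocity gives (7/29) = (29/7). Reduce: 29 ≡ 1 (mod 7). Now have -(1/7).
(1/7) = 1. Collecting the sign factors: -1.
The Legendre symbol is -1, so x^2 ≡ 6535 (mod 5147) has no solution.

no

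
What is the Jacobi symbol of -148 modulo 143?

(-148/143)
  = (138/143)    [-148 ≡ 138 mod 143]
  = (69/143)    [143 ≡ 7 mod 8 ⇒ (2/143) = +1]
  = (143/69)    [QR: 69 ≡ 1 mod 4, sign kept]
  = (5/69)    [143 ≡ 5 mod 69]
  = (69/5)    [QR: 5 ≡ 1 mod 4, sign kept]
  = (4/5)    [69 ≡ 4 mod 5]
  = (1/5)    [5 ≡ 5 mod 8 ⇒ (2/5)^2 = +1]
  = 1    [(1/5) = 1]

1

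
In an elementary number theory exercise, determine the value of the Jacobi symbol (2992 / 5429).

Factor out 2: 2992 = 2^4·187. Since 5429 ≡ 5 (mod 8), (2 / 5429) = -1, and (2 / 5429)^4 = +1. Now have (187 / 5429).
5429 ≡ 1 (mod 4), so quadratic reciprocity gives (187 / 5429) = (5429 / 187). Reduce: 5429 ≡ 6 (mod 187). Now have (6 / 187).
Factor out 2: 6 = 2·3. Since 187 ≡ 3 (mod 8), (2 / 187) = -1. Now have -(3 / 187).
Both 3 ≡ 3 and 187 ≡ 3 (mod 4), so reciprocity gives (3 / 187) = -(187 / 3). Reduce: 187 ≡ 1 (mod 3). Now have (1 / 3).
(1 / 3) = 1. Collecting the sign factors: 1.

1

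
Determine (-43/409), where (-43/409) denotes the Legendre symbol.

-1

Pull out -1: (-43/409) = (-1/409)·(43/409). Since 409 ≡ 1 (mod 4), (-1/409) = +1. Now have (43/409).
409 ≡ 1 (mod 4), so quadratic reciprocity gives (43/409) = (409/43). Reduce: 409 ≡ 22 (mod 43). Now have (22/43).
Factor out 2: 22 = 2·11. Since 43 ≡ 3 (mod 8), (2/43) = -1. Now have -(11/43).
Both 11 ≡ 3 and 43 ≡ 3 (mod 4), so reciprocity gives (11/43) = -(43/11). Reduce: 43 ≡ 10 (mod 11). Now have (10/11).
Factor out 2: 10 = 2·5. Since 11 ≡ 3 (mod 8), (2/11) = -1. Now have -(5/11).
5 ≡ 1 (mod 4), so quadratic reciprocity gives (5/11) = (11/5). Reduce: 11 ≡ 1 (mod 5). Now have -(1/5).
(1/5) = 1. Collecting the sign factors: -1.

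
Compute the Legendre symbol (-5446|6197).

1

Pull out -1: (-5446|6197) = (-1|6197)·(5446|6197). Since 6197 ≡ 1 (mod 4), (-1|6197) = +1. Now have (5446|6197).
Factor out 2: 5446 = 2·2723. Since 6197 ≡ 5 (mod 8), (2|6197) = -1. Now have -(2723|6197).
6197 ≡ 1 (mod 4), so quadratic reciprocity gives (2723|6197) = (6197|2723). Reduce: 6197 ≡ 751 (mod 2723). Now have -(751|2723).
Both 751 ≡ 3 and 2723 ≡ 3 (mod 4), so reciprocity gives (751|2723) = -(2723|751). Reduce: 2723 ≡ 470 (mod 751). Now have (470|751).
Factor out 2: 470 = 2·235. Since 751 ≡ 7 (mod 8), (2|751) = +1. Now have (235|751).
Both 235 ≡ 3 and 751 ≡ 3 (mod 4), so reciprocity gives (235|751) = -(751|235). Reduce: 751 ≡ 46 (mod 235). Now have -(46|235).
Factor out 2: 46 = 2·23. Since 235 ≡ 3 (mod 8), (2|235) = -1. Now have (23|235).
Both 23 ≡ 3 and 235 ≡ 3 (mod 4), so reciprocity gives (23|235) = -(235|23). Reduce: 235 ≡ 5 (mod 23). Now have -(5|23).
5 ≡ 1 (mod 4), so quadratic reciprocity gives (5|23) = (23|5). Reduce: 23 ≡ 3 (mod 5). Now have -(3|5).
5 ≡ 1 (mod 4), so quadratic reciprocity gives (3|5) = (5|3). Reduce: 5 ≡ 2 (mod 3). Now have -(2|3).
Factor out 2: 2 = 2. Since 3 ≡ 3 (mod 8), (2|3) = -1. Now have (1|3).
(1|3) = 1. Collecting the sign factors: 1.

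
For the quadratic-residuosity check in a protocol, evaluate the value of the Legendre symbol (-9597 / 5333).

Reduce the numerator: -9597 ≡ 1069 (mod 5333), so (-9597 / 5333) = (1069 / 5333).
1069 ≡ 1 (mod 4), so quadratic reciprocity gives (1069 / 5333) = (5333 / 1069). Reduce: 5333 ≡ 1057 (mod 1069). Now have (1057 / 1069).
1057 ≡ 1 (mod 4), so quadratic reciprocity gives (1057 / 1069) = (1069 / 1057). Reduce: 1069 ≡ 12 (mod 1057). Now have (12 / 1057).
Factor out 2: 12 = 2^2·3. Since 1057 ≡ 1 (mod 8), (2 / 1057) = +1, and (2 / 1057)^2 = +1. Now have (3 / 1057).
1057 ≡ 1 (mod 4), so quadratic reciprocity gives (3 / 1057) = (1057 / 3). Reduce: 1057 ≡ 1 (mod 3). Now have (1 / 3).
(1 / 3) = 1. Collecting the sign factors: 1.

1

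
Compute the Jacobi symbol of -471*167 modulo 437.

-1

By multiplicativity, (-471·167/437) = (-471/437)·(167/437).
First factor (-471/437):
Reduce the numerator: -471 ≡ 403 (mod 437), so (-471/437) = (403/437).
437 ≡ 1 (mod 4), so quadratic reciprocity gives (403/437) = (437/403). Reduce: 437 ≡ 34 (mod 403). Now have (34/403).
Factor out 2: 34 = 2·17. Since 403 ≡ 3 (mod 8), (2/403) = -1. Now have -(17/403).
17 ≡ 1 (mod 4), so quadratic reciprocity gives (17/403) = (403/17). Reduce: 403 ≡ 12 (mod 17). Now have -(12/17).
Factor out 2: 12 = 2^2·3. Since 17 ≡ 1 (mod 8), (2/17) = +1, and (2/17)^2 = +1. Now have -(3/17).
17 ≡ 1 (mod 4), so quadratic reciprocity gives (3/17) = (17/3). Reduce: 17 ≡ 2 (mod 3). Now have -(2/3).
Factor out 2: 2 = 2. Since 3 ≡ 3 (mod 8), (2/3) = -1. Now have (1/3).
(1/3) = 1. Collecting the sign factors: 1.
Second factor (167/437):
437 ≡ 1 (mod 4), so quadratic reciprocity gives (167/437) = (437/167). Reduce: 437 ≡ 103 (mod 167). Now have (103/167).
Both 103 ≡ 3 and 167 ≡ 3 (mod 4), so reciprocity gives (103/167) = -(167/103). Reduce: 167 ≡ 64 (mod 103). Now have -(64/103).
Factor out 2: 64 = 2^6. Since 103 ≡ 7 (mod 8), (2/103) = +1, and (2/103)^6 = +1. Now have -(1/103).
(1/103) = 1. Collecting the sign factors: -1.
Product: (1)·(-1) = -1.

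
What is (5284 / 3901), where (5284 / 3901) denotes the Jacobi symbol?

1

Reduce the numerator: 5284 ≡ 1383 (mod 3901), so (5284 / 3901) = (1383 / 3901).
3901 ≡ 1 (mod 4), so quadratic reciprocity gives (1383 / 3901) = (3901 / 1383). Reduce: 3901 ≡ 1135 (mod 1383). Now have (1135 / 1383).
Both 1135 ≡ 3 and 1383 ≡ 3 (mod 4), so reciprocity gives (1135 / 1383) = -(1383 / 1135). Reduce: 1383 ≡ 248 (mod 1135). Now have -(248 / 1135).
Factor out 2: 248 = 2^3·31. Since 1135 ≡ 7 (mod 8), (2 / 1135) = +1, and (2 / 1135)^3 = +1. Now have -(31 / 1135).
Both 31 ≡ 3 and 1135 ≡ 3 (mod 4), so reciprocity gives (31 / 1135) = -(1135 / 31). Reduce: 1135 ≡ 19 (mod 31). Now have (19 / 31).
Both 19 ≡ 3 and 31 ≡ 3 (mod 4), so reciprocity gives (19 / 31) = -(31 / 19). Reduce: 31 ≡ 12 (mod 19). Now have -(12 / 19).
Factor out 2: 12 = 2^2·3. Since 19 ≡ 3 (mod 8), (2 / 19) = -1, and (2 / 19)^2 = +1. Now have -(3 / 19).
Both 3 ≡ 3 and 19 ≡ 3 (mod 4), so reciprocity gives (3 / 19) = -(19 / 3). Reduce: 19 ≡ 1 (mod 3). Now have (1 / 3).
(1 / 3) = 1. Collecting the sign factors: 1.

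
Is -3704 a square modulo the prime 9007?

no

Reduce the numerator: -3704 ≡ 5303 (mod 9007), so (-3704/9007) = (5303/9007).
Both 5303 ≡ 3 and 9007 ≡ 3 (mod 4), so reciprocity gives (5303/9007) = -(9007/5303). Reduce: 9007 ≡ 3704 (mod 5303). Now have -(3704/5303).
Factor out 2: 3704 = 2^3·463. Since 5303 ≡ 7 (mod 8), (2/5303) = +1, and (2/5303)^3 = +1. Now have -(463/5303).
Both 463 ≡ 3 and 5303 ≡ 3 (mod 4), so reciprocity gives (463/5303) = -(5303/463). Reduce: 5303 ≡ 210 (mod 463). Now have (210/463).
Factor out 2: 210 = 2·105. Since 463 ≡ 7 (mod 8), (2/463) = +1. Now have (105/463).
105 ≡ 1 (mod 4), so quadratic reciprocity gives (105/463) = (463/105). Reduce: 463 ≡ 43 (mod 105). Now have (43/105).
105 ≡ 1 (mod 4), so quadratic reciprocity gives (43/105) = (105/43). Reduce: 105 ≡ 19 (mod 43). Now have (19/43).
Both 19 ≡ 3 and 43 ≡ 3 (mod 4), so reciprocity gives (19/43) = -(43/19). Reduce: 43 ≡ 5 (mod 19). Now have -(5/19).
5 ≡ 1 (mod 4), so quadratic reciprocity gives (5/19) = (19/5). Reduce: 19 ≡ 4 (mod 5). Now have -(4/5).
Factor out 2: 4 = 2^2. Since 5 ≡ 5 (mod 8), (2/5) = -1, and (2/5)^2 = +1. Now have -(1/5).
(1/5) = 1. Collecting the sign factors: -1.
The Legendre symbol is -1, so x^2 ≡ -3704 (mod 9007) has no solution.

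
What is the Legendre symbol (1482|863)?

-1

(1482|863)
  = (619|863)    [1482 ≡ 619 mod 863]
  = -(863|619)    [QR: both ≡ 3 mod 4, sign flips]
  = -(244|619)    [863 ≡ 244 mod 619]
  = -(61|619)    [619 ≡ 3 mod 8 ⇒ (2|619)^2 = +1]
  = -(619|61)    [QR: 61 ≡ 1 mod 4, sign kept]
  = -(9|61)    [619 ≡ 9 mod 61]
  = -(61|9)    [QR: 9 ≡ 1 mod 4, sign kept]
  = -(7|9)    [61 ≡ 7 mod 9]
  = -(9|7)    [QR: 9 ≡ 1 mod 4, sign kept]
  = -(2|7)    [9 ≡ 2 mod 7]
  = -(1|7)    [7 ≡ 7 mod 8 ⇒ (2|7) = +1]
  = -1    [(1|7) = 1]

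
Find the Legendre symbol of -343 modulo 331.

1

(-343/331)
  = (319/331)    [-343 ≡ 319 mod 331]
  = -(331/319)    [QR: both ≡ 3 mod 4, sign flips]
  = -(12/319)    [331 ≡ 12 mod 319]
  = -(3/319)    [319 ≡ 7 mod 8 ⇒ (2/319)^2 = +1]
  = (319/3)    [QR: both ≡ 3 mod 4, sign flips]
  = (1/3)    [319 ≡ 1 mod 3]
  = 1    [(1/3) = 1]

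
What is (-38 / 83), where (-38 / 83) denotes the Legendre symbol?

-1

(-38 / 83)
  = (45 / 83)    [-38 ≡ 45 mod 83]
  = (83 / 45)    [QR: 45 ≡ 1 mod 4, sign kept]
  = (38 / 45)    [83 ≡ 38 mod 45]
  = -(19 / 45)    [45 ≡ 5 mod 8 ⇒ (2 / 45) = -1]
  = -(45 / 19)    [QR: 45 ≡ 1 mod 4, sign kept]
  = -(7 / 19)    [45 ≡ 7 mod 19]
  = (19 / 7)    [QR: both ≡ 3 mod 4, sign flips]
  = (5 / 7)    [19 ≡ 5 mod 7]
  = (7 / 5)    [QR: 5 ≡ 1 mod 4, sign kept]
  = (2 / 5)    [7 ≡ 2 mod 5]
  = -(1 / 5)    [5 ≡ 5 mod 8 ⇒ (2 / 5) = -1]
  = -1    [(1 / 5) = 1]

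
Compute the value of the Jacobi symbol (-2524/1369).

1

(-2524/1369)
  = (214/1369)    [-2524 ≡ 214 mod 1369]
  = (107/1369)    [1369 ≡ 1 mod 8 ⇒ (2/1369) = +1]
  = (1369/107)    [QR: 1369 ≡ 1 mod 4, sign kept]
  = (85/107)    [1369 ≡ 85 mod 107]
  = (107/85)    [QR: 85 ≡ 1 mod 4, sign kept]
  = (22/85)    [107 ≡ 22 mod 85]
  = -(11/85)    [85 ≡ 5 mod 8 ⇒ (2/85) = -1]
  = -(85/11)    [QR: 85 ≡ 1 mod 4, sign kept]
  = -(8/11)    [85 ≡ 8 mod 11]
  = (1/11)    [11 ≡ 3 mod 8 ⇒ (2/11)^3 = -1]
  = 1    [(1/11) = 1]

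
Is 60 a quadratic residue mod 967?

yes

(60/967)
  = (15/967)    [967 ≡ 7 mod 8 ⇒ (2/967)^2 = +1]
  = -(967/15)    [QR: both ≡ 3 mod 4, sign flips]
  = -(7/15)    [967 ≡ 7 mod 15]
  = (15/7)    [QR: both ≡ 3 mod 4, sign flips]
  = (1/7)    [15 ≡ 1 mod 7]
  = 1    [(1/7) = 1]
(60/967) = 1, and 967 is prime, so 60 is a quadratic residue mod 967.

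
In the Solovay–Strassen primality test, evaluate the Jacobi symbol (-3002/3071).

(-3002/3071)
  = (69/3071)    [-3002 ≡ 69 mod 3071]
  = (3071/69)    [QR: 69 ≡ 1 mod 4, sign kept]
  = (35/69)    [3071 ≡ 35 mod 69]
  = (69/35)    [QR: 69 ≡ 1 mod 4, sign kept]
  = (34/35)    [69 ≡ 34 mod 35]
  = -(17/35)    [35 ≡ 3 mod 8 ⇒ (2/35) = -1]
  = -(35/17)    [QR: 17 ≡ 1 mod 4, sign kept]
  = -(1/17)    [35 ≡ 1 mod 17]
  = -1    [(1/17) = 1]

-1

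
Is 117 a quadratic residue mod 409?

117 ≡ 1 (mod 4), so quadratic reciprocity gives (117/409) = (409/117). Reduce: 409 ≡ 58 (mod 117). Now have (58/117).
Factor out 2: 58 = 2·29. Since 117 ≡ 5 (mod 8), (2/117) = -1. Now have -(29/117).
29 ≡ 1 (mod 4), so quadratic reciprocity gives (29/117) = (117/29). Reduce: 117 ≡ 1 (mod 29). Now have -(1/29).
(1/29) = 1. Collecting the sign factors: -1.
The Legendre symbol is -1, so x^2 ≡ 117 (mod 409) has no solution.

no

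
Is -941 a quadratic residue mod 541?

yes

Pull out -1: (-941/541) = (-1/541)·(941/541). Since 541 ≡ 1 (mod 4), (-1/541) = +1. Now have (941/541).
Reduce the numerator: 941 ≡ 400 (mod 541), so (941/541) = (400/541).
Factor out 2: 400 = 2^4·25. Since 541 ≡ 5 (mod 8), (2/541) = -1, and (2/541)^4 = +1. Now have (25/541).
25 ≡ 1 (mod 4), so quadratic reciprocity gives (25/541) = (541/25). Reduce: 541 ≡ 16 (mod 25). Now have (16/25).
Factor out 2: 16 = 2^4. Since 25 ≡ 1 (mod 8), (2/25) = +1, and (2/25)^4 = +1. Now have (1/25).
(1/25) = 1. Collecting the sign factors: 1.
The Legendre symbol is 1, so x^2 ≡ -941 (mod 541) has solution.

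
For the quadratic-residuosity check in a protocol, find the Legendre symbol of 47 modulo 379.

-1

Both 47 ≡ 3 and 379 ≡ 3 (mod 4), so reciprocity gives (47|379) = -(379|47). Reduce: 379 ≡ 3 (mod 47). Now have -(3|47).
Both 3 ≡ 3 and 47 ≡ 3 (mod 4), so reciprocity gives (3|47) = -(47|3). Reduce: 47 ≡ 2 (mod 3). Now have (2|3).
Factor out 2: 2 = 2. Since 3 ≡ 3 (mod 8), (2|3) = -1. Now have -(1|3).
(1|3) = 1. Collecting the sign factors: -1.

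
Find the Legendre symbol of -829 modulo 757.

Reduce the numerator: -829 ≡ 685 (mod 757), so (-829/757) = (685/757).
685 ≡ 1 (mod 4), so quadratic reciprocity gives (685/757) = (757/685). Reduce: 757 ≡ 72 (mod 685). Now have (72/685).
Factor out 2: 72 = 2^3·9. Since 685 ≡ 5 (mod 8), (2/685) = -1, and (2/685)^3 = -1. Now have -(9/685).
9 ≡ 1 (mod 4), so quadratic reciprocity gives (9/685) = (685/9). Reduce: 685 ≡ 1 (mod 9). Now have -(1/9).
(1/9) = 1. Collecting the sign factors: -1.

-1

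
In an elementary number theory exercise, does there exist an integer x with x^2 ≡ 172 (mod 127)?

Reduce the numerator: 172 ≡ 45 (mod 127), so (172/127) = (45/127).
45 ≡ 1 (mod 4), so quadratic reciprocity gives (45/127) = (127/45). Reduce: 127 ≡ 37 (mod 45). Now have (37/45).
37 ≡ 1 (mod 4), so quadratic reciprocity gives (37/45) = (45/37). Reduce: 45 ≡ 8 (mod 37). Now have (8/37).
Factor out 2: 8 = 2^3. Since 37 ≡ 5 (mod 8), (2/37) = -1, and (2/37)^3 = -1. Now have -(1/37).
(1/37) = 1. Collecting the sign factors: -1.
The Legendre symbol is -1, so x^2 ≡ 172 (mod 127) has no solution.

no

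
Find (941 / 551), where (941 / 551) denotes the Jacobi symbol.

-1

Reduce the numerator: 941 ≡ 390 (mod 551), so (941 / 551) = (390 / 551).
Factor out 2: 390 = 2·195. Since 551 ≡ 7 (mod 8), (2 / 551) = +1. Now have (195 / 551).
Both 195 ≡ 3 and 551 ≡ 3 (mod 4), so reciprocity gives (195 / 551) = -(551 / 195). Reduce: 551 ≡ 161 (mod 195). Now have -(161 / 195).
161 ≡ 1 (mod 4), so quadratic reciprocity gives (161 / 195) = (195 / 161). Reduce: 195 ≡ 34 (mod 161). Now have -(34 / 161).
Factor out 2: 34 = 2·17. Since 161 ≡ 1 (mod 8), (2 / 161) = +1. Now have -(17 / 161).
17 ≡ 1 (mod 4), so quadratic reciprocity gives (17 / 161) = (161 / 17). Reduce: 161 ≡ 8 (mod 17). Now have -(8 / 17).
Factor out 2: 8 = 2^3. Since 17 ≡ 1 (mod 8), (2 / 17) = +1, and (2 / 17)^3 = +1. Now have -(1 / 17).
(1 / 17) = 1. Collecting the sign factors: -1.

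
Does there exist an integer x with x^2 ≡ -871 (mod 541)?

yes

(-871/541)
  = (211/541)    [-871 ≡ 211 mod 541]
  = (541/211)    [QR: 541 ≡ 1 mod 4, sign kept]
  = (119/211)    [541 ≡ 119 mod 211]
  = -(211/119)    [QR: both ≡ 3 mod 4, sign flips]
  = -(92/119)    [211 ≡ 92 mod 119]
  = -(23/119)    [119 ≡ 7 mod 8 ⇒ (2/119)^2 = +1]
  = (119/23)    [QR: both ≡ 3 mod 4, sign flips]
  = (4/23)    [119 ≡ 4 mod 23]
  = (1/23)    [23 ≡ 7 mod 8 ⇒ (2/23)^2 = +1]
  = 1    [(1/23) = 1]
The Legendre symbol is 1, so x^2 ≡ -871 (mod 541) has solution.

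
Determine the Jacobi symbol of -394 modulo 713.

-1

Pull out -1: (-394 / 713) = (-1 / 713)·(394 / 713). Since 713 ≡ 1 (mod 4), (-1 / 713) = +1. Now have (394 / 713).
Factor out 2: 394 = 2·197. Since 713 ≡ 1 (mod 8), (2 / 713) = +1. Now have (197 / 713).
197 ≡ 1 (mod 4), so quadratic reciprocity gives (197 / 713) = (713 / 197). Reduce: 713 ≡ 122 (mod 197). Now have (122 / 197).
Factor out 2: 122 = 2·61. Since 197 ≡ 5 (mod 8), (2 / 197) = -1. Now have -(61 / 197).
61 ≡ 1 (mod 4), so quadratic reciprocity gives (61 / 197) = (197 / 61). Reduce: 197 ≡ 14 (mod 61). Now have -(14 / 61).
Factor out 2: 14 = 2·7. Since 61 ≡ 5 (mod 8), (2 / 61) = -1. Now have (7 / 61).
61 ≡ 1 (mod 4), so quadratic reciprocity gives (7 / 61) = (61 / 7). Reduce: 61 ≡ 5 (mod 7). Now have (5 / 7).
5 ≡ 1 (mod 4), so quadratic reciprocity gives (5 / 7) = (7 / 5). Reduce: 7 ≡ 2 (mod 5). Now have (2 / 5).
Factor out 2: 2 = 2. Since 5 ≡ 5 (mod 8), (2 / 5) = -1. Now have -(1 / 5).
(1 / 5) = 1. Collecting the sign factors: -1.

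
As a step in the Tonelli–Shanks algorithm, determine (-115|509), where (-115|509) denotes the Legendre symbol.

1

(-115|509)
  = (394|509)    [-115 ≡ 394 mod 509]
  = -(197|509)    [509 ≡ 5 mod 8 ⇒ (2|509) = -1]
  = -(509|197)    [QR: 197 ≡ 1 mod 4, sign kept]
  = -(115|197)    [509 ≡ 115 mod 197]
  = -(197|115)    [QR: 197 ≡ 1 mod 4, sign kept]
  = -(82|115)    [197 ≡ 82 mod 115]
  = (41|115)    [115 ≡ 3 mod 8 ⇒ (2|115) = -1]
  = (115|41)    [QR: 41 ≡ 1 mod 4, sign kept]
  = (33|41)    [115 ≡ 33 mod 41]
  = (41|33)    [QR: 33 ≡ 1 mod 4, sign kept]
  = (8|33)    [41 ≡ 8 mod 33]
  = (1|33)    [33 ≡ 1 mod 8 ⇒ (2|33)^3 = +1]
  = 1    [(1|33) = 1]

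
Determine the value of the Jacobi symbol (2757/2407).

1

(2757/2407)
  = (350/2407)    [2757 ≡ 350 mod 2407]
  = (175/2407)    [2407 ≡ 7 mod 8 ⇒ (2/2407) = +1]
  = -(2407/175)    [QR: both ≡ 3 mod 4, sign flips]
  = -(132/175)    [2407 ≡ 132 mod 175]
  = -(33/175)    [175 ≡ 7 mod 8 ⇒ (2/175)^2 = +1]
  = -(175/33)    [QR: 33 ≡ 1 mod 4, sign kept]
  = -(10/33)    [175 ≡ 10 mod 33]
  = -(5/33)    [33 ≡ 1 mod 8 ⇒ (2/33) = +1]
  = -(33/5)    [QR: 5 ≡ 1 mod 4, sign kept]
  = -(3/5)    [33 ≡ 3 mod 5]
  = -(5/3)    [QR: 5 ≡ 1 mod 4, sign kept]
  = -(2/3)    [5 ≡ 2 mod 3]
  = (1/3)    [3 ≡ 3 mod 8 ⇒ (2/3) = -1]
  = 1    [(1/3) = 1]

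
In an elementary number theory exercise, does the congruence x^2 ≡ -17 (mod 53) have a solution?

(-17/53)
  = (17/53)    [53 ≡ 1 mod 4 ⇒ (-1/53) = +1]
  = (53/17)    [QR: 17 ≡ 1 mod 4, sign kept]
  = (2/17)    [53 ≡ 2 mod 17]
  = (1/17)    [17 ≡ 1 mod 8 ⇒ (2/17) = +1]
  = 1    [(1/17) = 1]
The Legendre symbol is 1, so x^2 ≡ -17 (mod 53) has solution.

yes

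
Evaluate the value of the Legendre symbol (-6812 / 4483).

1

(-6812 / 4483)
  = -(6812 / 4483)    [4483 ≡ 3 mod 4 ⇒ (-1 / 4483) = -1]
  = -(2329 / 4483)    [6812 ≡ 2329 mod 4483]
  = -(4483 / 2329)    [QR: 2329 ≡ 1 mod 4, sign kept]
  = -(2154 / 2329)    [4483 ≡ 2154 mod 2329]
  = -(1077 / 2329)    [2329 ≡ 1 mod 8 ⇒ (2 / 2329) = +1]
  = -(2329 / 1077)    [QR: 1077 ≡ 1 mod 4, sign kept]
  = -(175 / 1077)    [2329 ≡ 175 mod 1077]
  = -(1077 / 175)    [QR: 1077 ≡ 1 mod 4, sign kept]
  = -(27 / 175)    [1077 ≡ 27 mod 175]
  = (175 / 27)    [QR: both ≡ 3 mod 4, sign flips]
  = (13 / 27)    [175 ≡ 13 mod 27]
  = (27 / 13)    [QR: 13 ≡ 1 mod 4, sign kept]
  = (1 / 13)    [27 ≡ 1 mod 13]
  = 1    [(1 / 13) = 1]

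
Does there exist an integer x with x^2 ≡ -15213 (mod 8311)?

no

Reduce the numerator: -15213 ≡ 1409 (mod 8311), so (-15213/8311) = (1409/8311).
1409 ≡ 1 (mod 4), so quadratic reciprocity gives (1409/8311) = (8311/1409). Reduce: 8311 ≡ 1266 (mod 1409). Now have (1266/1409).
Factor out 2: 1266 = 2·633. Since 1409 ≡ 1 (mod 8), (2/1409) = +1. Now have (633/1409).
633 ≡ 1 (mod 4), so quadratic reciprocity gives (633/1409) = (1409/633). Reduce: 1409 ≡ 143 (mod 633). Now have (143/633).
633 ≡ 1 (mod 4), so quadratic reciprocity gives (143/633) = (633/143). Reduce: 633 ≡ 61 (mod 143). Now have (61/143).
61 ≡ 1 (mod 4), so quadratic reciprocity gives (61/143) = (143/61). Reduce: 143 ≡ 21 (mod 61). Now have (21/61).
21 ≡ 1 (mod 4), so quadratic reciprocity gives (21/61) = (61/21). Reduce: 61 ≡ 19 (mod 21). Now have (19/21).
21 ≡ 1 (mod 4), so quadratic reciprocity gives (19/21) = (21/19). Reduce: 21 ≡ 2 (mod 19). Now have (2/19).
Factor out 2: 2 = 2. Since 19 ≡ 3 (mod 8), (2/19) = -1. Now have -(1/19).
(1/19) = 1. Collecting the sign factors: -1.
(-15213/8311) = -1, and 8311 is prime, so -15213 is not a quadratic residue mod 8311.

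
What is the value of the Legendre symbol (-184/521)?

-1

Pull out -1: (-184/521) = (-1/521)·(184/521). Since 521 ≡ 1 (mod 4), (-1/521) = +1. Now have (184/521).
Factor out 2: 184 = 2^3·23. Since 521 ≡ 1 (mod 8), (2/521) = +1, and (2/521)^3 = +1. Now have (23/521).
521 ≡ 1 (mod 4), so quadratic reciprocity gives (23/521) = (521/23). Reduce: 521 ≡ 15 (mod 23). Now have (15/23).
Both 15 ≡ 3 and 23 ≡ 3 (mod 4), so reciprocity gives (15/23) = -(23/15). Reduce: 23 ≡ 8 (mod 15). Now have -(8/15).
Factor out 2: 8 = 2^3. Since 15 ≡ 7 (mod 8), (2/15) = +1, and (2/15)^3 = +1. Now have -(1/15).
(1/15) = 1. Collecting the sign factors: -1.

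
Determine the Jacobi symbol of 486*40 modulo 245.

By multiplicativity, (486·40|245) = (486|245)·(40|245).
First factor (486|245):
Reduce the numerator: 486 ≡ 241 (mod 245), so (486|245) = (241|245).
241 ≡ 1 (mod 4), so quadratic reciprocity gives (241|245) = (245|241). Reduce: 245 ≡ 4 (mod 241). Now have (4|241).
Factor out 2: 4 = 2^2. Since 241 ≡ 1 (mod 8), (2|241) = +1, and (2|241)^2 = +1. Now have (1|241).
(1|241) = 1. Collecting the sign factors: 1.
Second factor (40|245):
Factor out 2: 40 = 2^3·5. Since 245 ≡ 5 (mod 8), (2|245) = -1, and (2|245)^3 = -1. Now have -(5|245).
5 ≡ 1 (mod 4), so quadratic reciprocity gives (5|245) = (245|5). Reduce: 245 ≡ 0 (mod 5). Now have -(0|5).
The numerator is now 0 with denominator 5 > 1: the symbol is 0.
Product: (1)·(0) = 0.

0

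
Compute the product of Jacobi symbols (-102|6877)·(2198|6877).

By multiplicativity, (-102·2198|6877) = (-102|6877)·(2198|6877).
First factor (-102|6877):
Pull out -1: (-102|6877) = (-1|6877)·(102|6877). Since 6877 ≡ 1 (mod 4), (-1|6877) = +1. Now have (102|6877).
Factor out 2: 102 = 2·51. Since 6877 ≡ 5 (mod 8), (2|6877) = -1. Now have -(51|6877).
6877 ≡ 1 (mod 4), so quadratic reciprocity gives (51|6877) = (6877|51). Reduce: 6877 ≡ 43 (mod 51). Now have -(43|51).
Both 43 ≡ 3 and 51 ≡ 3 (mod 4), so reciprocity gives (43|51) = -(51|43). Reduce: 51 ≡ 8 (mod 43). Now have (8|43).
Factor out 2: 8 = 2^3. Since 43 ≡ 3 (mod 8), (2|43) = -1, and (2|43)^3 = -1. Now have -(1|43).
(1|43) = 1. Collecting the sign factors: -1.
Second factor (2198|6877):
Factor out 2: 2198 = 2·1099. Since 6877 ≡ 5 (mod 8), (2|6877) = -1. Now have -(1099|6877).
6877 ≡ 1 (mod 4), so quadratic reciprocity gives (1099|6877) = (6877|1099). Reduce: 6877 ≡ 283 (mod 1099). Now have -(283|1099).
Both 283 ≡ 3 and 1099 ≡ 3 (mod 4), so reciprocity gives (283|1099) = -(1099|283). Reduce: 1099 ≡ 250 (mod 283). Now have (250|283).
Factor out 2: 250 = 2·125. Since 283 ≡ 3 (mod 8), (2|283) = -1. Now have -(125|283).
125 ≡ 1 (mod 4), so quadratic reciprocity gives (125|283) = (283|125). Reduce: 283 ≡ 33 (mod 125). Now have -(33|125).
33 ≡ 1 (mod 4), so quadratic reciprocity gives (33|125) = (125|33). Reduce: 125 ≡ 26 (mod 33). Now have -(26|33).
Factor out 2: 26 = 2·13. Since 33 ≡ 1 (mod 8), (2|33) = +1. Now have -(13|33).
13 ≡ 1 (mod 4), so quadratic reciprocity gives (13|33) = (33|13). Reduce: 33 ≡ 7 (mod 13). Now have -(7|13).
13 ≡ 1 (mod 4), so quadratic reciprocity gives (7|13) = (13|7). Reduce: 13 ≡ 6 (mod 7). Now have -(6|7).
Factor out 2: 6 = 2·3. Since 7 ≡ 7 (mod 8), (2|7) = +1. Now have -(3|7).
Both 3 ≡ 3 and 7 ≡ 3 (mod 4), so reciprocity gives (3|7) = -(7|3). Reduce: 7 ≡ 1 (mod 3). Now have (1|3).
(1|3) = 1. Collecting the sign factors: 1.
Product: (-1)·(1) = -1.

-1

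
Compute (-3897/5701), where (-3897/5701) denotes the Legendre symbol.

1

(-3897/5701)
  = (1804/5701)    [-3897 ≡ 1804 mod 5701]
  = (451/5701)    [5701 ≡ 5 mod 8 ⇒ (2/5701)^2 = +1]
  = (5701/451)    [QR: 5701 ≡ 1 mod 4, sign kept]
  = (289/451)    [5701 ≡ 289 mod 451]
  = (451/289)    [QR: 289 ≡ 1 mod 4, sign kept]
  = (162/289)    [451 ≡ 162 mod 289]
  = (81/289)    [289 ≡ 1 mod 8 ⇒ (2/289) = +1]
  = (289/81)    [QR: 81 ≡ 1 mod 4, sign kept]
  = (46/81)    [289 ≡ 46 mod 81]
  = (23/81)    [81 ≡ 1 mod 8 ⇒ (2/81) = +1]
  = (81/23)    [QR: 81 ≡ 1 mod 4, sign kept]
  = (12/23)    [81 ≡ 12 mod 23]
  = (3/23)    [23 ≡ 7 mod 8 ⇒ (2/23)^2 = +1]
  = -(23/3)    [QR: both ≡ 3 mod 4, sign flips]
  = -(2/3)    [23 ≡ 2 mod 3]
  = (1/3)    [3 ≡ 3 mod 8 ⇒ (2/3) = -1]
  = 1    [(1/3) = 1]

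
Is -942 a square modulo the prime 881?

yes

Pull out -1: (-942/881) = (-1/881)·(942/881). Since 881 ≡ 1 (mod 4), (-1/881) = +1. Now have (942/881).
Reduce the numerator: 942 ≡ 61 (mod 881), so (942/881) = (61/881).
61 ≡ 1 (mod 4), so quadratic reciprocity gives (61/881) = (881/61). Reduce: 881 ≡ 27 (mod 61). Now have (27/61).
61 ≡ 1 (mod 4), so quadratic reciprocity gives (27/61) = (61/27). Reduce: 61 ≡ 7 (mod 27). Now have (7/27).
Both 7 ≡ 3 and 27 ≡ 3 (mod 4), so reciprocity gives (7/27) = -(27/7). Reduce: 27 ≡ 6 (mod 7). Now have -(6/7).
Factor out 2: 6 = 2·3. Since 7 ≡ 7 (mod 8), (2/7) = +1. Now have -(3/7).
Both 3 ≡ 3 and 7 ≡ 3 (mod 4), so reciprocity gives (3/7) = -(7/3). Reduce: 7 ≡ 1 (mod 3). Now have (1/3).
(1/3) = 1. Collecting the sign factors: 1.
(-942/881) = 1, and 881 is prime, so -942 is a quadratic residue mod 881.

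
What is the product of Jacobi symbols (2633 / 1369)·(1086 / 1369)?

1

By multiplicativity, (2633·1086 / 1369) = (2633 / 1369)·(1086 / 1369).
First factor (2633 / 1369):
Reduce the numerator: 2633 ≡ 1264 (mod 1369), so (2633 / 1369) = (1264 / 1369).
Factor out 2: 1264 = 2^4·79. Since 1369 ≡ 1 (mod 8), (2 / 1369) = +1, and (2 / 1369)^4 = +1. Now have (79 / 1369).
1369 ≡ 1 (mod 4), so quadratic reciprocity gives (79 / 1369) = (1369 / 79). Reduce: 1369 ≡ 26 (mod 79). Now have (26 / 79).
Factor out 2: 26 = 2·13. Since 79 ≡ 7 (mod 8), (2 / 79) = +1. Now have (13 / 79).
13 ≡ 1 (mod 4), so quadratic reciprocity gives (13 / 79) = (79 / 13). Reduce: 79 ≡ 1 (mod 13). Now have (1 / 13).
(1 / 13) = 1. Collecting the sign factors: 1.
Second factor (1086 / 1369):
Factor out 2: 1086 = 2·543. Since 1369 ≡ 1 (mod 8), (2 / 1369) = +1. Now have (543 / 1369).
1369 ≡ 1 (mod 4), so quadratic reciprocity gives (543 / 1369) = (1369 / 543). Reduce: 1369 ≡ 283 (mod 543). Now have (283 / 543).
Both 283 ≡ 3 and 543 ≡ 3 (mod 4), so reciprocity gives (283 / 543) = -(543 / 283). Reduce: 543 ≡ 260 (mod 283). Now have -(260 / 283).
Factor out 2: 260 = 2^2·65. Since 283 ≡ 3 (mod 8), (2 / 283) = -1, and (2 / 283)^2 = +1. Now have -(65 / 283).
65 ≡ 1 (mod 4), so quadratic reciprocity gives (65 / 283) = (283 / 65). Reduce: 283 ≡ 23 (mod 65). Now have -(23 / 65).
65 ≡ 1 (mod 4), so quadratic reciprocity gives (23 / 65) = (65 / 23). Reduce: 65 ≡ 19 (mod 23). Now have -(19 / 23).
Both 19 ≡ 3 and 23 ≡ 3 (mod 4), so reciprocity gives (19 / 23) = -(23 / 19). Reduce: 23 ≡ 4 (mod 19). Now have (4 / 19).
Factor out 2: 4 = 2^2. Since 19 ≡ 3 (mod 8), (2 / 19) = -1, and (2 / 19)^2 = +1. Now have (1 / 19).
(1 / 19) = 1. Collecting the sign factors: 1.
Product: (1)·(1) = 1.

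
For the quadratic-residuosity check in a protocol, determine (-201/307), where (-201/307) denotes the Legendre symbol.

-1

Reduce the numerator: -201 ≡ 106 (mod 307), so (-201/307) = (106/307).
Factor out 2: 106 = 2·53. Since 307 ≡ 3 (mod 8), (2/307) = -1. Now have -(53/307).
53 ≡ 1 (mod 4), so quadratic reciprocity gives (53/307) = (307/53). Reduce: 307 ≡ 42 (mod 53). Now have -(42/53).
Factor out 2: 42 = 2·21. Since 53 ≡ 5 (mod 8), (2/53) = -1. Now have (21/53).
21 ≡ 1 (mod 4), so quadratic reciprocity gives (21/53) = (53/21). Reduce: 53 ≡ 11 (mod 21). Now have (11/21).
21 ≡ 1 (mod 4), so quadratic reciprocity gives (11/21) = (21/11). Reduce: 21 ≡ 10 (mod 11). Now have (10/11).
Factor out 2: 10 = 2·5. Since 11 ≡ 3 (mod 8), (2/11) = -1. Now have -(5/11).
5 ≡ 1 (mod 4), so quadratic reciprocity gives (5/11) = (11/5). Reduce: 11 ≡ 1 (mod 5). Now have -(1/5).
(1/5) = 1. Collecting the sign factors: -1.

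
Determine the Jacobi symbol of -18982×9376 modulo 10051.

-1

By multiplicativity, (-18982·9376 / 10051) = (-18982 / 10051)·(9376 / 10051).
First factor (-18982 / 10051):
Reduce the numerator: -18982 ≡ 1120 (mod 10051), so (-18982 / 10051) = (1120 / 10051).
Factor out 2: 1120 = 2^5·35. Since 10051 ≡ 3 (mod 8), (2 / 10051) = -1, and (2 / 10051)^5 = -1. Now have -(35 / 10051).
Both 35 ≡ 3 and 10051 ≡ 3 (mod 4), so reciprocity gives (35 / 10051) = -(10051 / 35). Reduce: 10051 ≡ 6 (mod 35). Now have (6 / 35).
Factor out 2: 6 = 2·3. Since 35 ≡ 3 (mod 8), (2 / 35) = -1. Now have -(3 / 35).
Both 3 ≡ 3 and 35 ≡ 3 (mod 4), so reciprocity gives (3 / 35) = -(35 / 3). Reduce: 35 ≡ 2 (mod 3). Now have (2 / 3).
Factor out 2: 2 = 2. Since 3 ≡ 3 (mod 8), (2 / 3) = -1. Now have -(1 / 3).
(1 / 3) = 1. Collecting the sign factors: -1.
Second factor (9376 / 10051):
Factor out 2: 9376 = 2^5·293. Since 10051 ≡ 3 (mod 8), (2 / 10051) = -1, and (2 / 10051)^5 = -1. Now have -(293 / 10051).
293 ≡ 1 (mod 4), so quadratic reciprocity gives (293 / 10051) = (10051 / 293). Reduce: 10051 ≡ 89 (mod 293). Now have -(89 / 293).
89 ≡ 1 (mod 4), so quadratic reciprocity gives (89 / 293) = (293 / 89). Reduce: 293 ≡ 26 (mod 89). Now have -(26 / 89).
Factor out 2: 26 = 2·13. Since 89 ≡ 1 (mod 8), (2 / 89) = +1. Now have -(13 / 89).
13 ≡ 1 (mod 4), so quadratic reciprocity gives (13 / 89) = (89 / 13). Reduce: 89 ≡ 11 (mod 13). Now have -(11 / 13).
13 ≡ 1 (mod 4), so quadratic reciprocity gives (11 / 13) = (13 / 11). Reduce: 13 ≡ 2 (mod 11). Now have -(2 / 11).
Factor out 2: 2 = 2. Since 11 ≡ 3 (mod 8), (2 / 11) = -1. Now have (1 / 11).
(1 / 11) = 1. Collecting the sign factors: 1.
Product: (-1)·(1) = -1.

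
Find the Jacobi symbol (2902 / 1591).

(2902 / 1591)
  = (1311 / 1591)    [2902 ≡ 1311 mod 1591]
  = -(1591 / 1311)    [QR: both ≡ 3 mod 4, sign flips]
  = -(280 / 1311)    [1591 ≡ 280 mod 1311]
  = -(35 / 1311)    [1311 ≡ 7 mod 8 ⇒ (2 / 1311)^3 = +1]
  = (1311 / 35)    [QR: both ≡ 3 mod 4, sign flips]
  = (16 / 35)    [1311 ≡ 16 mod 35]
  = (1 / 35)    [35 ≡ 3 mod 8 ⇒ (2 / 35)^4 = +1]
  = 1    [(1 / 35) = 1]

1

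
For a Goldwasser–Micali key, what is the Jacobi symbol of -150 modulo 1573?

-1

Reduce the numerator: -150 ≡ 1423 (mod 1573), so (-150|1573) = (1423|1573).
1573 ≡ 1 (mod 4), so quadratic reciprocity gives (1423|1573) = (1573|1423). Reduce: 1573 ≡ 150 (mod 1423). Now have (150|1423).
Factor out 2: 150 = 2·75. Since 1423 ≡ 7 (mod 8), (2|1423) = +1. Now have (75|1423).
Both 75 ≡ 3 and 1423 ≡ 3 (mod 4), so reciprocity gives (75|1423) = -(1423|75). Reduce: 1423 ≡ 73 (mod 75). Now have -(73|75).
73 ≡ 1 (mod 4), so quadratic reciprocity gives (73|75) = (75|73). Reduce: 75 ≡ 2 (mod 73). Now have -(2|73).
Factor out 2: 2 = 2. Since 73 ≡ 1 (mod 8), (2|73) = +1. Now have -(1|73).
(1|73) = 1. Collecting the sign factors: -1.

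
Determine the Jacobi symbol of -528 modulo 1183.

Reduce the numerator: -528 ≡ 655 (mod 1183), so (-528 / 1183) = (655 / 1183).
Both 655 ≡ 3 and 1183 ≡ 3 (mod 4), so reciprocity gives (655 / 1183) = -(1183 / 655). Reduce: 1183 ≡ 528 (mod 655). Now have -(528 / 655).
Factor out 2: 528 = 2^4·33. Since 655 ≡ 7 (mod 8), (2 / 655) = +1, and (2 / 655)^4 = +1. Now have -(33 / 655).
33 ≡ 1 (mod 4), so quadratic reciprocity gives (33 / 655) = (655 / 33). Reduce: 655 ≡ 28 (mod 33). Now have -(28 / 33).
Factor out 2: 28 = 2^2·7. Since 33 ≡ 1 (mod 8), (2 / 33) = +1, and (2 / 33)^2 = +1. Now have -(7 / 33).
33 ≡ 1 (mod 4), so quadratic reciprocity gives (7 / 33) = (33 / 7). Reduce: 33 ≡ 5 (mod 7). Now have -(5 / 7).
5 ≡ 1 (mod 4), so quadratic reciprocity gives (5 / 7) = (7 / 5). Reduce: 7 ≡ 2 (mod 5). Now have -(2 / 5).
Factor out 2: 2 = 2. Since 5 ≡ 5 (mod 8), (2 / 5) = -1. Now have (1 / 5).
(1 / 5) = 1. Collecting the sign factors: 1.

1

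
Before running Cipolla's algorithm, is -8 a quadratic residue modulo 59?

Reduce the numerator: -8 ≡ 51 (mod 59), so (-8|59) = (51|59).
Both 51 ≡ 3 and 59 ≡ 3 (mod 4), so reciprocity gives (51|59) = -(59|51). Reduce: 59 ≡ 8 (mod 51). Now have -(8|51).
Factor out 2: 8 = 2^3. Since 51 ≡ 3 (mod 8), (2|51) = -1, and (2|51)^3 = -1. Now have (1|51).
(1|51) = 1. Collecting the sign factors: 1.
The Legendre symbol is 1, so x^2 ≡ -8 (mod 59) has solution.

yes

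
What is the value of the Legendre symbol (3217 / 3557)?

(3217 / 3557)
  = (3557 / 3217)    [QR: 3217 ≡ 1 mod 4, sign kept]
  = (340 / 3217)    [3557 ≡ 340 mod 3217]
  = (85 / 3217)    [3217 ≡ 1 mod 8 ⇒ (2 / 3217)^2 = +1]
  = (3217 / 85)    [QR: 85 ≡ 1 mod 4, sign kept]
  = (72 / 85)    [3217 ≡ 72 mod 85]
  = -(9 / 85)    [85 ≡ 5 mod 8 ⇒ (2 / 85)^3 = -1]
  = -(85 / 9)    [QR: 9 ≡ 1 mod 4, sign kept]
  = -(4 / 9)    [85 ≡ 4 mod 9]
  = -(1 / 9)    [9 ≡ 1 mod 8 ⇒ (2 / 9)^2 = +1]
  = -1    [(1 / 9) = 1]

-1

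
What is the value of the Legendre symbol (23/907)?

1

Both 23 ≡ 3 and 907 ≡ 3 (mod 4), so reciprocity gives (23/907) = -(907/23). Reduce: 907 ≡ 10 (mod 23). Now have -(10/23).
Factor out 2: 10 = 2·5. Since 23 ≡ 7 (mod 8), (2/23) = +1. Now have -(5/23).
5 ≡ 1 (mod 4), so quadratic reciprocity gives (5/23) = (23/5). Reduce: 23 ≡ 3 (mod 5). Now have -(3/5).
5 ≡ 1 (mod 4), so quadratic reciprocity gives (3/5) = (5/3). Reduce: 5 ≡ 2 (mod 3). Now have -(2/3).
Factor out 2: 2 = 2. Since 3 ≡ 3 (mod 8), (2/3) = -1. Now have (1/3).
(1/3) = 1. Collecting the sign factors: 1.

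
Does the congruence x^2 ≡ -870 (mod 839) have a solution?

yes

Reduce the numerator: -870 ≡ 808 (mod 839), so (-870/839) = (808/839).
Factor out 2: 808 = 2^3·101. Since 839 ≡ 7 (mod 8), (2/839) = +1, and (2/839)^3 = +1. Now have (101/839).
101 ≡ 1 (mod 4), so quadratic reciprocity gives (101/839) = (839/101). Reduce: 839 ≡ 31 (mod 101). Now have (31/101).
101 ≡ 1 (mod 4), so quadratic reciprocity gives (31/101) = (101/31). Reduce: 101 ≡ 8 (mod 31). Now have (8/31).
Factor out 2: 8 = 2^3. Since 31 ≡ 7 (mod 8), (2/31) = +1, and (2/31)^3 = +1. Now have (1/31).
(1/31) = 1. Collecting the sign factors: 1.
The Legendre symbol is 1, so x^2 ≡ -870 (mod 839) has solution.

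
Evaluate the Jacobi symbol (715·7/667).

By multiplicativity, (715·7/667) = (715/667)·(7/667).
First factor (715/667):
Reduce the numerator: 715 ≡ 48 (mod 667), so (715/667) = (48/667).
Factor out 2: 48 = 2^4·3. Since 667 ≡ 3 (mod 8), (2/667) = -1, and (2/667)^4 = +1. Now have (3/667).
Both 3 ≡ 3 and 667 ≡ 3 (mod 4), so reciprocity gives (3/667) = -(667/3). Reduce: 667 ≡ 1 (mod 3). Now have -(1/3).
(1/3) = 1. Collecting the sign factors: -1.
Second factor (7/667):
Both 7 ≡ 3 and 667 ≡ 3 (mod 4), so reciprocity gives (7/667) = -(667/7). Reduce: 667 ≡ 2 (mod 7). Now have -(2/7).
Factor out 2: 2 = 2. Since 7 ≡ 7 (mod 8), (2/7) = +1. Now have -(1/7).
(1/7) = 1. Collecting the sign factors: -1.
Product: (-1)·(-1) = 1.

1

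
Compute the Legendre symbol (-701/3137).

(-701/3137)
  = (2436/3137)    [-701 ≡ 2436 mod 3137]
  = (609/3137)    [3137 ≡ 1 mod 8 ⇒ (2/3137)^2 = +1]
  = (3137/609)    [QR: 609 ≡ 1 mod 4, sign kept]
  = (92/609)    [3137 ≡ 92 mod 609]
  = (23/609)    [609 ≡ 1 mod 8 ⇒ (2/609)^2 = +1]
  = (609/23)    [QR: 609 ≡ 1 mod 4, sign kept]
  = (11/23)    [609 ≡ 11 mod 23]
  = -(23/11)    [QR: both ≡ 3 mod 4, sign flips]
  = -(1/11)    [23 ≡ 1 mod 11]
  = -1    [(1/11) = 1]

-1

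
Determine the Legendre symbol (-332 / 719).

-1

(-332 / 719)
  = (387 / 719)    [-332 ≡ 387 mod 719]
  = -(719 / 387)    [QR: both ≡ 3 mod 4, sign flips]
  = -(332 / 387)    [719 ≡ 332 mod 387]
  = -(83 / 387)    [387 ≡ 3 mod 8 ⇒ (2 / 387)^2 = +1]
  = (387 / 83)    [QR: both ≡ 3 mod 4, sign flips]
  = (55 / 83)    [387 ≡ 55 mod 83]
  = -(83 / 55)    [QR: both ≡ 3 mod 4, sign flips]
  = -(28 / 55)    [83 ≡ 28 mod 55]
  = -(7 / 55)    [55 ≡ 7 mod 8 ⇒ (2 / 55)^2 = +1]
  = (55 / 7)    [QR: both ≡ 3 mod 4, sign flips]
  = (6 / 7)    [55 ≡ 6 mod 7]
  = (3 / 7)    [7 ≡ 7 mod 8 ⇒ (2 / 7) = +1]
  = -(7 / 3)    [QR: both ≡ 3 mod 4, sign flips]
  = -(1 / 3)    [7 ≡ 1 mod 3]
  = -1    [(1 / 3) = 1]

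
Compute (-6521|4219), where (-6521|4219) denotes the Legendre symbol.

1

Reduce the numerator: -6521 ≡ 1917 (mod 4219), so (-6521|4219) = (1917|4219).
1917 ≡ 1 (mod 4), so quadratic reciprocity gives (1917|4219) = (4219|1917). Reduce: 4219 ≡ 385 (mod 1917). Now have (385|1917).
385 ≡ 1 (mod 4), so quadratic reciprocity gives (385|1917) = (1917|385). Reduce: 1917 ≡ 377 (mod 385). Now have (377|385).
377 ≡ 1 (mod 4), so quadratic reciprocity gives (377|385) = (385|377). Reduce: 385 ≡ 8 (mod 377). Now have (8|377).
Factor out 2: 8 = 2^3. Since 377 ≡ 1 (mod 8), (2|377) = +1, and (2|377)^3 = +1. Now have (1|377).
(1|377) = 1. Collecting the sign factors: 1.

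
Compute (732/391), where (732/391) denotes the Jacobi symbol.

-1

Reduce the numerator: 732 ≡ 341 (mod 391), so (732/391) = (341/391).
341 ≡ 1 (mod 4), so quadratic reciprocity gives (341/391) = (391/341). Reduce: 391 ≡ 50 (mod 341). Now have (50/341).
Factor out 2: 50 = 2·25. Since 341 ≡ 5 (mod 8), (2/341) = -1. Now have -(25/341).
25 ≡ 1 (mod 4), so quadratic reciprocity gives (25/341) = (341/25). Reduce: 341 ≡ 16 (mod 25). Now have -(16/25).
Factor out 2: 16 = 2^4. Since 25 ≡ 1 (mod 8), (2/25) = +1, and (2/25)^4 = +1. Now have -(1/25).
(1/25) = 1. Collecting the sign factors: -1.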